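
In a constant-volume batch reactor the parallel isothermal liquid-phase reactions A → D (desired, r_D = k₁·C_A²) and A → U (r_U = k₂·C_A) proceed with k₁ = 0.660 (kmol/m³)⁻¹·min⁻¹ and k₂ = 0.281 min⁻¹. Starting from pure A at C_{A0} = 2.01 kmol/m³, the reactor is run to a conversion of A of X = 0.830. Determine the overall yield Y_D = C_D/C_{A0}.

0.585

C_A = C_{A0}(1−X) = 0.3417 kmol/m³.
Along a PFR/batch, dC_U/dC_A = −r_U/(r_D+r_U) = −k₂/(k₂+k₁·C_A).
Integrating from C_{A0} to C_A: C_U = (0.281/0.660)·ln[(0.281+0.660·2.01)/(0.281+0.660·0.342)] = 0.4258·ln(1.608/0.5065) = 0.4917 kmol/m³.
Then C_D = (C_{A0}−C_A) − C_U = 1.668 − 0.4917 = 1.177 kmol/m³.
Y_D = C_D/C_{A0} = 1.177/2.01 = 0.585.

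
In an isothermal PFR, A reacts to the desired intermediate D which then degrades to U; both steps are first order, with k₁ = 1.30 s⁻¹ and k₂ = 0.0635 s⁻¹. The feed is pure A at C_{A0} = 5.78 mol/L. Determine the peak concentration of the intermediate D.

4.95 mol/L

At the optimum, C_{D,max}/C_{A0} = (k₁/k₂)^[k₂/(k₂−k₁)].
= (1.30/0.0635)^(0.0635/(0.0635−1.30)) = (20.47)^(-0.05135) = 0.8564.
C_{D,max} = 0.8564×5.78 = 4.95 mol/L.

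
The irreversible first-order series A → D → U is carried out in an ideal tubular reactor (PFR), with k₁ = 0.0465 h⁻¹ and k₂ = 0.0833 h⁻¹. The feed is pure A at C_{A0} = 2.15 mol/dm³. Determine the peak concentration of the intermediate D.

0.575 mol/dm³

Evaluating C_D at τ_opt = ln(k₂/k₁)/(k₂−k₁) gives C_{D,max}/C_{A0} = (k₁/k₂)^[k₂/(k₂−k₁)].
= (0.0465/0.0833)^(0.0833/(0.0833−0.0465)) = (0.5582)^(2.264) = 0.2672.
C_{D,max} = 0.2672×2.15 = 0.575 mol/dm³.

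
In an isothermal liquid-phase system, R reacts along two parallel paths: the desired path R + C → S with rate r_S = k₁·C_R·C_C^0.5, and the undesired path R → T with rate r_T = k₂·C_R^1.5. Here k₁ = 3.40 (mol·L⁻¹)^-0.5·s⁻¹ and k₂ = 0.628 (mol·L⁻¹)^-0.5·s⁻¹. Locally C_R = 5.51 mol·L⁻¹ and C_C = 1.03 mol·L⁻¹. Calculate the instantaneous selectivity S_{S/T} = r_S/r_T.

S_{S/T} = r_S/r_T = (k₁·C_R·C_C^0.5)/(k₂·C_R^1.5) = (k₁/k₂)·C_R^-0.5·C_C^0.5.
= (3.40×5.510×1.030^0.5) / (0.628×5.510^1.5) = 19.01/8.122 = 2.34.
The undesired path is higher order in R, so low C_R (CSTR or dilute feed) favours S.

2.34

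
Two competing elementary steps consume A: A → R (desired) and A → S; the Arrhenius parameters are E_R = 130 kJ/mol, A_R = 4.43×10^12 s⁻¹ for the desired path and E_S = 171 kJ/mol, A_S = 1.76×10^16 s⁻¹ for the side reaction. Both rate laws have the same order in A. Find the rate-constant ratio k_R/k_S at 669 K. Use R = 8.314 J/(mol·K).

With equal orders, S_{R/S} = k_R/k_S = (A_R/A_S)·exp[(E_S−E_R)/(RT)].
(E_S−E_R)/(RT) = (171−130)×10³/(8.314×669) = 41000/5562 = 7.371.
k_R/k_S = (4.43×10^12/1.76×10^16)·exp(7.371) = 2.517×10^-4 × 1590 = 0.400.

0.400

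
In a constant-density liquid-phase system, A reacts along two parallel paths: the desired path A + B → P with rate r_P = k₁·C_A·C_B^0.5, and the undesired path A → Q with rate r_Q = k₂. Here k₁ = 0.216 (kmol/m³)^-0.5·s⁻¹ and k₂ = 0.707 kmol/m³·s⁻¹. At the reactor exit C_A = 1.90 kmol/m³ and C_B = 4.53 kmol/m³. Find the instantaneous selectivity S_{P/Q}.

1.24

S_{P/Q} = r_P/r_Q = (k₁·C_A·C_B^0.5)/(k₂) = (k₁/k₂)·C_A·C_B^0.5.
= (0.216×1.900×4.530^0.5) / (0.707) = 0.8735/0.7070 = 1.24.
Since the desired path is higher order in A, keeping C_A high (PFR or concentrated feed) favours P.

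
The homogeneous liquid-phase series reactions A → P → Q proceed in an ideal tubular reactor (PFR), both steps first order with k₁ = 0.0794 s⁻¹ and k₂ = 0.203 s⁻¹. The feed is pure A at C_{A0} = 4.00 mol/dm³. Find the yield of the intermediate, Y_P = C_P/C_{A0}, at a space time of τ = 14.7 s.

Solving the coupled first-order balances gives C_P(τ) = [k₁/(k₂−k₁)]·C_{A0}·(e^(−k₁τ) − e^(−k₂τ)).
e^(−k₁τ) = e^(−0.0794×14.7) = e^(−1.167) = 0.3112; e^(−k₂τ) = e^(−2.984) = 0.05059.
C_P = 0.0794×4.00/(0.203−0.0794) × (0.3112−0.05059) = 2.570×0.2607 = 0.6698 mol/dm³.
Y_P = C_P/C_{A0} = 0.6698/4.00 = 0.167.

0.167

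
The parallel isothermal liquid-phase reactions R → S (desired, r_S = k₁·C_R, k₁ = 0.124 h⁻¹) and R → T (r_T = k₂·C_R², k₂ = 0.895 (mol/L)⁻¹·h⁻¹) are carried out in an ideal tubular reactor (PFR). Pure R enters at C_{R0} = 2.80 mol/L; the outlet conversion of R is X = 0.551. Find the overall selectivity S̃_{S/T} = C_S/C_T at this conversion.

C_R = C_{R0}(1−X) = 1.257 mol/L.
Along a PFR/batch, dC_S/dC_R = −r_S/(r_S+r_T) = −k₁/(k₁+k₂·C_R).
Integrating from C_{R0} to C_R: C_S = (0.124/0.895)·ln[(0.124+0.895·2.80)/(0.124+0.895·1.26)] = 0.1385·ln(2.630/1.249) = 0.1031 mol/L.
C_T = (C_{R0}−C_R)−C_S = 1.440 mol/L; S̃_{S/T} = 0.1031/1.440 = 0.0716.

0.0716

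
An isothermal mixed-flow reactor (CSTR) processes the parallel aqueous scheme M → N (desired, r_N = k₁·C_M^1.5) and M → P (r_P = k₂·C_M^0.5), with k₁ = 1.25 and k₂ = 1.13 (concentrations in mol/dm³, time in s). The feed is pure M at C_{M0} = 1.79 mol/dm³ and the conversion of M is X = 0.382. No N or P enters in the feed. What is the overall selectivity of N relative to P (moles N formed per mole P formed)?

1.22

Exit C_M = C_{M0}(1−X) = 1.79×0.618 = 1.106 mol/dm³.
A CSTR operates uniformly at the exit composition, giving r_N = 1.454 and r_P = 1.189 (each k·C_M^n at C_M = 1.106).
Overall selectivity = C_N/C_P = r_Nτ/(r_Pτ) = r_N/r_P = 1.22.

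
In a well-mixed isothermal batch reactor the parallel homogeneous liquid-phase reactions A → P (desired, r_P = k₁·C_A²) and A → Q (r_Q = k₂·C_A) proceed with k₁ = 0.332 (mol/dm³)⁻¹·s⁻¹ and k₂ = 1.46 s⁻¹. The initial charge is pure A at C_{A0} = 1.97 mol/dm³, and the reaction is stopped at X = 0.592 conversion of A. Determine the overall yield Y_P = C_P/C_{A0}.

0.140

C_A = C_{A0}(1−X) = 0.8038 mol/dm³.
Along a PFR/batch, dC_Q/dC_A = −r_Q/(r_P+r_Q) = −k₂/(k₂+k₁·C_A).
Integrating from C_{A0} to C_A: C_Q = (1.46/0.332)·ln[(1.46+0.332·1.97)/(1.46+0.332·0.804)] = 4.398·ln(2.114/1.727) = 0.8896 mol/dm³.
Then C_P = (C_{A0}−C_A) − C_Q = 1.166 − 0.8896 = 0.2766 mol/dm³.
Y_P = C_P/C_{A0} = 0.2766/1.97 = 0.140.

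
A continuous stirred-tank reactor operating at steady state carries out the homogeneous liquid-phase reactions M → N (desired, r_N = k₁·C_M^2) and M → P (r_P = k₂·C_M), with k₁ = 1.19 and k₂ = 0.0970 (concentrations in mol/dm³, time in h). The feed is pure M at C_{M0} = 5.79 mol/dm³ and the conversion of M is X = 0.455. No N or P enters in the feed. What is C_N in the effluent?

2.57 mol/dm³

Exit C_M = C_{M0}(1−X) = 5.79×0.545 = 3.156 mol/dm³.
A CSTR operates uniformly at the exit composition, giving r_N = 11.85 and r_P = 0.3061 (each k·C_M^n at C_M = 3.156).
Fraction of consumed M going to N: r_N/(r_N+r_P) = 0.9748.
C_N = 0.9748·C_{M0}·X = 0.9748×5.79×0.455 = 2.57 mol/dm³.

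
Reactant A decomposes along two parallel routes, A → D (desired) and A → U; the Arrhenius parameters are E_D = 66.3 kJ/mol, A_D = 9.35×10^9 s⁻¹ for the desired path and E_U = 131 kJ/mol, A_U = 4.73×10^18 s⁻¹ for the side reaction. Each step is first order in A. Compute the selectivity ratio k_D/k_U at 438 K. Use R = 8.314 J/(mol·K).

0.103

With equal orders, S_{D/U} = k_D/k_U = (A_D/A_U)·exp[(E_U−E_D)/(RT)].
(E_U−E_D)/(RT) = (131−66.3)×10³/(8.314×438) = 64700/3642 = 17.77.
k_D/k_U = (9.35×10^9/4.73×10^18)·exp(17.77) = 1.977×10^-9 × 5.203×10^7 = 0.103.
Since E_D < E_U, lowering the temperature improves selectivity toward D.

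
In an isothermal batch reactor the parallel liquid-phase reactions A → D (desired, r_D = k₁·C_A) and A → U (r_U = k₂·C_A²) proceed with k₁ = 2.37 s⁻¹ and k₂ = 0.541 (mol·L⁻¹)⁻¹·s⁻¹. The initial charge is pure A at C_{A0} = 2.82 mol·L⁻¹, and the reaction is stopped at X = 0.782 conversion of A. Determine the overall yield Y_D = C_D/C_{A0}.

C_A = C_{A0}(1−X) = 0.6148 mol·L⁻¹.
Along a PFR/batch, dC_D/dC_A = −r_D/(r_D+r_U) = −k₁/(k₁+k₂·C_A).
Integrating from C_{A0} to C_A: C_D = (2.37/0.541)·ln[(2.37+0.541·2.82)/(2.37+0.541·0.615)] = 4.381·ln(3.896/2.703) = 1.602 mol·L⁻¹.
Y_D = C_D/C_{A0} = 1.602/2.82 = 0.568.

0.568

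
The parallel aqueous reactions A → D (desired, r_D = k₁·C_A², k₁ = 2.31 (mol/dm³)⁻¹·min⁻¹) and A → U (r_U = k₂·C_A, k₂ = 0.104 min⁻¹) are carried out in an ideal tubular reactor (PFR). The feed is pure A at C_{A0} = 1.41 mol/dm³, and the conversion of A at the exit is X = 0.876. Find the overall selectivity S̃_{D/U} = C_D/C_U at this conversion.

13.5

C_A = C_{A0}(1−X) = 0.1748 mol/dm³.
Along a PFR/batch, dC_U/dC_A = −r_U/(r_D+r_U) = −k₂/(k₂+k₁·C_A).
Integrating from C_{A0} to C_A: C_U = (0.104/2.31)·ln[(0.104+2.31·1.41)/(0.104+2.31·0.175)] = 0.04502·ln(3.361/0.5079) = 0.08508 mol/dm³.
Then C_D = (C_{A0}−C_A) − C_U = 1.235 − 0.08508 = 1.150 mol/dm³.
S̃_{D/U} = C_D/C_U = 1.150/0.08508 = 13.5.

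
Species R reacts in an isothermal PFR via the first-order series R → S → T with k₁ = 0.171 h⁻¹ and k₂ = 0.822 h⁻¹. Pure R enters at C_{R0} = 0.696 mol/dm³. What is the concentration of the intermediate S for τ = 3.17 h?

Solving the coupled first-order balances gives C_S(τ) = [k₁/(k₂−k₁)]·C_{R0}·(e^(−k₁τ) − e^(−k₂τ)).
e^(−k₁τ) = e^(−0.171×3.17) = e^(−0.5421) = 0.5815; e^(−k₂τ) = e^(−2.606) = 0.07385.
C_S = 0.171×0.696/(0.822−0.171) × (0.5815−0.07385) = 0.1828×0.5077 = 0.09282 mol/dm³.

0.0928 mol/dm³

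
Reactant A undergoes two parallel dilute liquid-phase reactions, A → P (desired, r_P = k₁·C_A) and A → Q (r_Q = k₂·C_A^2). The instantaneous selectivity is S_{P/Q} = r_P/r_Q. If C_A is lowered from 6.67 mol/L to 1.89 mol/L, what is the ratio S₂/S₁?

S_{P/Q} = (k₁/k₂)·C_A⁻¹, so S₂/S₁ = (C_{A,2}/C_{A,1})⁻¹.
= 6.67/1.89 = 3.53.
Selectivity toward P rises as C_A falls — low-concentration operation is favoured.

3.53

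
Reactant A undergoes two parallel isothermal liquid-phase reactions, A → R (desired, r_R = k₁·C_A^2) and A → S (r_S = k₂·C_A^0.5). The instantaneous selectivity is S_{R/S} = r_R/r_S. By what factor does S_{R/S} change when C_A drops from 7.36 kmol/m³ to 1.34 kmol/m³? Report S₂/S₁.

S_{R/S} = (k₁/k₂)·C_A^1.5, so S₂/S₁ = (C_{A,2}/C_{A,1})^1.5.
= (1.34/7.36)^1.5 = (0.1821)^1.5 = 0.0777.

0.0777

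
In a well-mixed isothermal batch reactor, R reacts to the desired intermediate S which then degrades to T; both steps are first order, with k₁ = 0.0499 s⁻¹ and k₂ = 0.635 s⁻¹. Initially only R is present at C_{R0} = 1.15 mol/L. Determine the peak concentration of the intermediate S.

0.0727 mol/L

Evaluating C_S at t_opt = ln(k₂/k₁)/(k₂−k₁) gives C_{S,max}/C_{R0} = (k₁/k₂)^[k₂/(k₂−k₁)].
= (0.0499/0.635)^(0.635/(0.635−0.0499)) = (0.07858)^(1.085) = 0.06326.
C_{S,max} = 0.06326×1.15 = 0.0727 mol/L.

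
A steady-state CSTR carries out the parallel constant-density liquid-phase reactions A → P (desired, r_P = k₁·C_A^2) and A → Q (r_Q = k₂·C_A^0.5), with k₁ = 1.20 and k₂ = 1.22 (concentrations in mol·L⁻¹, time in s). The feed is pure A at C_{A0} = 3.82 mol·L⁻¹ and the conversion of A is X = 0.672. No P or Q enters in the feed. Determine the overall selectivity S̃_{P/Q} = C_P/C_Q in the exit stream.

Exit C_A = C_{A0}(1−X) = 3.82×0.328 = 1.253 mol·L⁻¹.
A CSTR operates uniformly at the exit composition, giving r_P = 1.884 and r_Q = 1.366 (each k·C_A^n at C_A = 1.253).
Overall selectivity = C_P/C_Q = r_Pτ/(r_Qτ) = r_P/r_Q = 1.38.

1.38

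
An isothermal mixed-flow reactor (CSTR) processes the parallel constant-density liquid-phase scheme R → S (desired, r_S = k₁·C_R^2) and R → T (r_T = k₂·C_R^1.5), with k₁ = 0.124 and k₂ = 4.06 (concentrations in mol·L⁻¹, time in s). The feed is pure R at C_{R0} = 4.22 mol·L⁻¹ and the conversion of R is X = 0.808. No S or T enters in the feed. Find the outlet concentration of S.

0.0912 mol·L⁻¹

Exit C_R = C_{R0}(1−X) = 4.22×0.192 = 0.8102 mol·L⁻¹.
In a CSTR the entire volume is at exit conditions, so r_S = 0.124×0.8102^2 = 0.08140 and r_T = 4.06×0.8102^1.5 = 2.961.
Fraction of consumed R going to S: r_S/(r_S+r_T) = 0.02676.
C_S = 0.02676·C_{R0}·X = 0.02676×4.22×0.808 = 0.0912 mol·L⁻¹.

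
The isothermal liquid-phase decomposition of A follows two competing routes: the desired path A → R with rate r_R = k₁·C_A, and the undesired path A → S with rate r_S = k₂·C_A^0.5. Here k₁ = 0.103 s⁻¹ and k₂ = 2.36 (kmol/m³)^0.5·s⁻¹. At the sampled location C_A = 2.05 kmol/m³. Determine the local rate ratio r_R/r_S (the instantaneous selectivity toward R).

S_{R/S} = r_R/r_S = (k₁·C_A)/(k₂·C_A^0.5) = (k₁/k₂)·C_A^0.5.
= (0.103×2.050) / (2.36×2.050^0.5) = 0.2111/3.379 = 0.0625.
Since the desired path is higher order in A, keeping C_A high (PFR or concentrated feed) favours R.

0.0625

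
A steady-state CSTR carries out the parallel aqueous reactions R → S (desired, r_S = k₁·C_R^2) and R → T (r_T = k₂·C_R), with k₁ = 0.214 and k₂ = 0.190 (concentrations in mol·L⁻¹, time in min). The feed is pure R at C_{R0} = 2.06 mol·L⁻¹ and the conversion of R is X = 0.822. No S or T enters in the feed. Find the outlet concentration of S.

Exit C_R = C_{R0}(1−X) = 2.06×0.178 = 0.3667 mol·L⁻¹.
In a CSTR the entire volume is at exit conditions, so r_S = 0.214×0.3667^2 = 0.02877 and r_T = 0.190×0.3667 = 0.06967.
Fraction of consumed R going to S: r_S/(r_S+r_T) = 0.2923.
C_S = 0.2923·C_{R0}·X = 0.2923×2.06×0.822 = 0.495 mol·L⁻¹.

0.495 mol·L⁻¹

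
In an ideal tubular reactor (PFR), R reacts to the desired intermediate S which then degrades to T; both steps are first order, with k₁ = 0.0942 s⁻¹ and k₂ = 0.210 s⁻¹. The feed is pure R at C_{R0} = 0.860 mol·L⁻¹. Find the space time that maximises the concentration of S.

The intermediate peaks when r₁ = r₂, i.e. k₁e^(−k₁τ) = k₂e^(−k₂τ), giving τ_opt = ln(k₂/k₁)/(k₂−k₁).
= ln(0.210/0.0942)/(0.210−0.0942) = ln(2.229)/0.1158 = 0.8017/0.1158 = 6.92 s.

6.92 s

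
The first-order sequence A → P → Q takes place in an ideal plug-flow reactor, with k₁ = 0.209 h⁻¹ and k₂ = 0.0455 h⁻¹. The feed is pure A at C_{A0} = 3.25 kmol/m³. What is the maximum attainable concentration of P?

2.13 kmol/m³

For a first-order series the maximum intermediate yield is C_{P,max}/C_{A0} = (k₁/k₂)^[k₂/(k₂−k₁)].
= (0.209/0.0455)^(0.0455/(0.0455−0.209)) = (4.593)^(-0.2783) = 0.6542.
C_{P,max} = 0.6542×3.25 = 2.13 kmol/m³.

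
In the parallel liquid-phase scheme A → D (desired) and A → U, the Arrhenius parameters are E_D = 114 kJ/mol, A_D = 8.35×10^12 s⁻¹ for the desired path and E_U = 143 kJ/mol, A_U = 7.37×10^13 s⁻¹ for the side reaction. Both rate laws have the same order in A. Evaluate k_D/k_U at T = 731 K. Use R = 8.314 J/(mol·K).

13.4

Since both paths have the same order in A, the concentration cancels and S_{D/U} = k_D/k_U = (A_D/A_U)·exp[(E_U−E_D)/(RT)].
(E_U−E_D)/(RT) = (143−114)×10³/(8.314×731) = 29000/6078 = 4.772.
k_D/k_U = (8.35×10^12/7.37×10^13)·exp(4.772) = 0.1133 × 118.1 = 13.4.
Since E_D < E_U, lowering the temperature improves selectivity toward D.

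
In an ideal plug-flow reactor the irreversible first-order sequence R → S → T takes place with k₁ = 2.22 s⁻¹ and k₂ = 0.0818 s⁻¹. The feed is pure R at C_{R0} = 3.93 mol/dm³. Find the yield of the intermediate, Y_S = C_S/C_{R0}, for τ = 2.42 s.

Solving the coupled first-order balances gives C_S(τ) = [k₁/(k₂−k₁)]·C_{R0}·(e^(−k₁τ) − e^(−k₂τ)).
e^(−k₁τ) = e^(−2.22×2.42) = e^(−5.372) = 0.004643; e^(−k₂τ) = e^(−0.1980) = 0.8204.
C_S = 2.22×3.93/(0.0818−2.22) × (0.004643−0.8204) = (-4.080)×(-0.8158) = 3.329 mol/dm³.
Y_S = C_S/C_{R0} = 3.329/3.93 = 0.847.

0.847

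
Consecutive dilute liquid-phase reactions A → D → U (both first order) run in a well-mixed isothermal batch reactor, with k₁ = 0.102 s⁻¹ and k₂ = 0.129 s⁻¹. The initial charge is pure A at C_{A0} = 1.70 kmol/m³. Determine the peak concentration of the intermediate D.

At the optimum, C_{D,max}/C_{A0} = (k₁/k₂)^[k₂/(k₂−k₁)].
= (0.102/0.129)^(0.129/(0.129−0.102)) = (0.7907)^(4.778) = 0.3256.
C_{D,max} = 0.3256×1.70 = 0.554 kmol/m³.

0.554 kmol/m³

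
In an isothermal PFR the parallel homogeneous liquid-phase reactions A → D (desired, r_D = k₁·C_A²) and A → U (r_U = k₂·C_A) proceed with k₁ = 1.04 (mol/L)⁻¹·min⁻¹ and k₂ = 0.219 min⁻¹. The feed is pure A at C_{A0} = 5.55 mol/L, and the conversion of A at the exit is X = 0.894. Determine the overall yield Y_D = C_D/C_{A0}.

0.819

C_A = C_{A0}(1−X) = 0.5883 mol/L.
Along a PFR/batch, dC_U/dC_A = −r_U/(r_D+r_U) = −k₂/(k₂+k₁·C_A).
Integrating from C_{A0} to C_A: C_U = (0.219/1.04)·ln[(0.219+1.04·5.55)/(0.219+1.04·0.588)] = 0.2106·ln(5.991/0.8308) = 0.4160 mol/L.
Then C_D = (C_{A0}−C_A) − C_U = 4.962 − 0.4160 = 4.546 mol/L.
Y_D = C_D/C_{A0} = 4.546/5.55 = 0.819.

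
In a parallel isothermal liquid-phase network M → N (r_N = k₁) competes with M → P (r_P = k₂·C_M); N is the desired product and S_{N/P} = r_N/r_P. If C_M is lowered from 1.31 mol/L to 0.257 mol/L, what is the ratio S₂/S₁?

S_{N/P} = (k₁/k₂)·C_M⁻¹, so S₂/S₁ = (C_{M,2}/C_{M,1})⁻¹.
= 1.31/0.257 = 5.10.

5.10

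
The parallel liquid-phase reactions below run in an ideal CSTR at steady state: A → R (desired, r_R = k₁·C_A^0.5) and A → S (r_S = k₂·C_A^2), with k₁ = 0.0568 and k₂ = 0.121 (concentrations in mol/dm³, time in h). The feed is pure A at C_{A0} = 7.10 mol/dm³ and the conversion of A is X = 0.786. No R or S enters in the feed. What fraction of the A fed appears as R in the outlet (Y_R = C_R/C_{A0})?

Exit C_A = C_{A0}(1−X) = 7.10×0.214 = 1.519 mol/dm³.
A CSTR operates uniformly at the exit composition, giving r_R = 0.07001 and r_S = 0.2793 (each k·C_A^n at C_A = 1.519).
Fraction of consumed A going to R: r_R/(r_R+r_S) = 0.2004.
C_R = 0.2004·C_{A0}·X = 0.2004×7.10×0.786 = 1.12 mol/dm³; Y_R = C_R/C_{A0} = 0.158.

0.158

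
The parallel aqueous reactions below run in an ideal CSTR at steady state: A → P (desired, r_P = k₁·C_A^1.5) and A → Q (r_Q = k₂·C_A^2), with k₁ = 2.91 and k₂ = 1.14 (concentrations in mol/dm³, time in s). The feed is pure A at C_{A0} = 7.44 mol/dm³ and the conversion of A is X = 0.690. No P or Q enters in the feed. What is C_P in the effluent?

Exit C_A = C_{A0}(1−X) = 7.44×0.310 = 2.306 mol/dm³.
In a CSTR the entire volume is at exit conditions, so r_P = 2.91×2.306^1.5 = 10.19 and r_Q = 1.14×2.306^2 = 6.064.
Fraction of consumed A going to P: r_P/(r_P+r_Q) = 0.6270.
C_P = 0.6270·C_{A0}·X = 0.6270×7.44×0.690 = 3.22 mol/dm³.

3.22 mol/dm³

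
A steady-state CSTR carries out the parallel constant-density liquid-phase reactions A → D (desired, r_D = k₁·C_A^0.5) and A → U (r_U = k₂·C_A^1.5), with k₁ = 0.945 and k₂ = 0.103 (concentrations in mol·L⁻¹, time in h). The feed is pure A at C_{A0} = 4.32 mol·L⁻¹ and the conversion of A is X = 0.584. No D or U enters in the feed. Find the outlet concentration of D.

2.11 mol·L⁻¹

Exit C_A = C_{A0}(1−X) = 4.32×0.416 = 1.797 mol·L⁻¹.
Rates in a CSTR are evaluated at the outlet concentration: r_D = 0.945×1.797^0.5 = 1.267, r_U = 0.103×1.797^1.5 = 0.2481.
Fraction of consumed A going to D: r_D/(r_D+r_U) = 0.8362.
C_D = 0.8362·C_{A0}·X = 0.8362×4.32×0.584 = 2.11 mol·L⁻¹.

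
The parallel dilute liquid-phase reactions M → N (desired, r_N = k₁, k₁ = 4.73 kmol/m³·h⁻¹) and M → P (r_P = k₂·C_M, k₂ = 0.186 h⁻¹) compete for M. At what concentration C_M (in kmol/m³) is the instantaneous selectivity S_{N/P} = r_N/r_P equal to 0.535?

47.5 kmol/m³

S_{N/P} = (k₁/k₂)·C_M⁻¹ ⇒ C_M = (S·k₂/k₁)^(-1).
= (0.535×0.186/4.73)^(-1) = (0.02104)^(-1) = 47.5 kmol/m³.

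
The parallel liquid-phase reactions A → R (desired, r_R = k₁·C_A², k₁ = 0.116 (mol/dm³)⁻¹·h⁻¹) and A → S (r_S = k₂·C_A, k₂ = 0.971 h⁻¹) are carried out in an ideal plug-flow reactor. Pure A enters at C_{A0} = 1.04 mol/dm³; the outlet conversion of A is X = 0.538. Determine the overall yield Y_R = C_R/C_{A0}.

C_A = C_{A0}(1−X) = 0.4805 mol/dm³.
Along a PFR/batch, dC_S/dC_A = −r_S/(r_R+r_S) = −k₂/(k₂+k₁·C_A).
Integrating from C_{A0} to C_A: C_S = (0.971/0.116)·ln[(0.971+0.116·1.04)/(0.971+0.116·0.480)] = 8.371·ln(1.092/1.027) = 0.5131 mol/dm³.
Then C_R = (C_{A0}−C_A) − C_S = 0.5595 − 0.5131 = 0.04642 mol/dm³.
Y_R = C_R/C_{A0} = 0.04642/1.04 = 0.0446.

0.0446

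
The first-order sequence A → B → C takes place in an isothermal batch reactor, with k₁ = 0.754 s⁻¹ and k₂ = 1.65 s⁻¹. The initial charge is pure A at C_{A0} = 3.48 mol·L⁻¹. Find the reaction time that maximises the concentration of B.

Setting dC_B/dt = 0 gives t_opt = ln(k₂/k₁)/(k₂−k₁).
= ln(1.65/0.754)/(1.65−0.754) = ln(2.188)/0.8960 = 0.7831/0.8960 = 0.874 s.

0.874 s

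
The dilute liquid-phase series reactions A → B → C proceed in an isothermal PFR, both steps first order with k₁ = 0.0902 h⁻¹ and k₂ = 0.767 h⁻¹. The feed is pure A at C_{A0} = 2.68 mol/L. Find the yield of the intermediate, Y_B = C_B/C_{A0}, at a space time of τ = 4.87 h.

0.0827

Solving the coupled first-order balances gives C_B(τ) = [k₁/(k₂−k₁)]·C_{A0}·(e^(−k₁τ) − e^(−k₂τ)).
e^(−k₁τ) = e^(−0.0902×4.87) = e^(−0.4393) = 0.6445; e^(−k₂τ) = e^(−3.735) = 0.02387.
C_B = 0.0902×2.68/(0.767−0.0902) × (0.6445−0.02387) = 0.3572×0.6206 = 0.2217 mol/L.
Y_B = C_B/C_{A0} = 0.2217/2.68 = 0.0827.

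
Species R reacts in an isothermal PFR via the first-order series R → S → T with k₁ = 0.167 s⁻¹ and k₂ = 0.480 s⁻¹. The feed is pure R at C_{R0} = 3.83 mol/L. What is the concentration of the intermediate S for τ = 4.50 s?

For first-order series with pure R initially, C_S(τ) = k₁C_{R0}/(k₂−k₁)·(e^(−k₁τ) − e^(−k₂τ)).
e^(−k₁τ) = e^(−0.167×4.50) = e^(−0.7515) = 0.4717; e^(−k₂τ) = e^(−2.160) = 0.1153.
C_S = 0.167×3.83/(0.480−0.167) × (0.4717−0.1153) = 2.043×0.3563 = 0.7282 mol/L.

0.728 mol/L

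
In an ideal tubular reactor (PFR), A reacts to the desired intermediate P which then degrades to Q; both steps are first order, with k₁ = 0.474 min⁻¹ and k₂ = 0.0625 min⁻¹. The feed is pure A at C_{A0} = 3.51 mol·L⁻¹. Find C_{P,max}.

2.58 mol·L⁻¹

For a first-order series the maximum intermediate yield is C_{P,max}/C_{A0} = (k₁/k₂)^[k₂/(k₂−k₁)].
= (0.474/0.0625)^(0.0625/(0.0625−0.474)) = (7.584)^(-0.1519) = 0.7351.
C_{P,max} = 0.7351×3.51 = 2.58 mol·L⁻¹.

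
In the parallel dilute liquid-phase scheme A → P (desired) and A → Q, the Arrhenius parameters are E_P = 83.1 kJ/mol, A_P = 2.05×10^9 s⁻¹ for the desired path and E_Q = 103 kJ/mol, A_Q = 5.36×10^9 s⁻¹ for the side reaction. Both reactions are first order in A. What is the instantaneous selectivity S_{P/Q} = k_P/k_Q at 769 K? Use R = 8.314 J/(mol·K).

With equal orders, S_{P/Q} = k_P/k_Q = (A_P/A_Q)·exp[(E_Q−E_P)/(RT)].
(E_Q−E_P)/(RT) = (103−83.1)×10³/(8.314×769) = 19900/6393 = 3.113.
k_P/k_Q = (2.05×10^9/5.36×10^9)·exp(3.113) = 0.3825 × 22.48 = 8.60.

8.60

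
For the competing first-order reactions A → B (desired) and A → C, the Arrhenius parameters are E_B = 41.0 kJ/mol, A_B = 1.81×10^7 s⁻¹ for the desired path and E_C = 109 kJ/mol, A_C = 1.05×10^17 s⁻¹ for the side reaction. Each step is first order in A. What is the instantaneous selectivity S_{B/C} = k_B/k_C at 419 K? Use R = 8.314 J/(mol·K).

0.0518

Since both paths have the same order in A, the concentration cancels and S_{B/C} = k_B/k_C = (A_B/A_C)·exp[(E_C−E_B)/(RT)].
(E_C−E_B)/(RT) = (109−41.0)×10³/(8.314×419) = 68000/3484 = 19.52.
k_B/k_C = (1.81×10^7/1.05×10^17)·exp(19.52) = 1.724×10^-10 × 3.003×10^8 = 0.0518.
Since E_B < E_C, lowering the temperature improves selectivity toward B.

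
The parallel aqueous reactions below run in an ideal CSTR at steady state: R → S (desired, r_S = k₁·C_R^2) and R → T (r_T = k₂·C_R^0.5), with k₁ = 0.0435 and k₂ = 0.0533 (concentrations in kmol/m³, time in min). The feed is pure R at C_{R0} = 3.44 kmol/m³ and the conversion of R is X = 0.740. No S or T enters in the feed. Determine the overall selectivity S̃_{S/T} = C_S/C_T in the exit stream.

Exit C_R = C_{R0}(1−X) = 3.44×0.260 = 0.8944 kmol/m³.
In a CSTR the entire volume is at exit conditions, so r_S = 0.0435×0.8944^2 = 0.03480 and r_T = 0.0533×0.8944^0.5 = 0.05041.
Overall selectivity = C_S/C_T = r_Sτ/(r_Tτ) = r_S/r_T = 0.690.

0.690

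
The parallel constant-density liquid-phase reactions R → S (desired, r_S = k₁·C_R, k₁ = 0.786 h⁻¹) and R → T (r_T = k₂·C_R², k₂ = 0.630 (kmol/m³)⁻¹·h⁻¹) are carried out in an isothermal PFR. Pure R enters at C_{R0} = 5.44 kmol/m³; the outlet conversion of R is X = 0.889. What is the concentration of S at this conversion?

1.60 kmol/m³

C_R = C_{R0}(1−X) = 0.6038 kmol/m³.
Along a PFR/batch, dC_S/dC_R = −r_S/(r_S+r_T) = −k₁/(k₁+k₂·C_R).
Integrating from C_{R0} to C_R: C_S = (0.786/0.630)·ln[(0.786+0.630·5.44)/(0.786+0.630·0.604)] = 1.248·ln(4.213/1.166) = 1.602 kmol/m³.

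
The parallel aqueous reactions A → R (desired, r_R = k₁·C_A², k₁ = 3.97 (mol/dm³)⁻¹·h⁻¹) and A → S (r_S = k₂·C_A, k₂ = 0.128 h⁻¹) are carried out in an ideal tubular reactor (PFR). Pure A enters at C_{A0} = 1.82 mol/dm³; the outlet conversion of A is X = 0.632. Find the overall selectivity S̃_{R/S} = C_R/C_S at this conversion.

C_A = C_{A0}(1−X) = 0.6698 mol/dm³.
Along a PFR/batch, dC_S/dC_A = −r_S/(r_R+r_S) = −k₂/(k₂+k₁·C_A).
Integrating from C_{A0} to C_A: C_S = (0.128/3.97)·ln[(0.128+3.97·1.82)/(0.128+3.97·0.670)] = 0.03224·ln(7.353/2.787) = 0.03128 mol/dm³.
Then C_R = (C_{A0}−C_A) − C_S = 1.150 − 0.03128 = 1.119 mol/dm³.
S̃_{R/S} = C_R/C_S = 1.119/0.03128 = 35.8.

35.8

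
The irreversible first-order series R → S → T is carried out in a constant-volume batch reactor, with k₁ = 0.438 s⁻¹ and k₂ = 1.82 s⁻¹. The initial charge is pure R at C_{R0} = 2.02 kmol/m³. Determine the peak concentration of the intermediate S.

0.310 kmol/m³

Evaluating C_S at t_opt = ln(k₂/k₁)/(k₂−k₁) gives C_{S,max}/C_{R0} = (k₁/k₂)^[k₂/(k₂−k₁)].
= (0.438/1.82)^(1.82/(1.82−0.438)) = (0.2407)^(1.317) = 0.1532.
C_{S,max} = 0.1532×2.02 = 0.310 kmol/m³.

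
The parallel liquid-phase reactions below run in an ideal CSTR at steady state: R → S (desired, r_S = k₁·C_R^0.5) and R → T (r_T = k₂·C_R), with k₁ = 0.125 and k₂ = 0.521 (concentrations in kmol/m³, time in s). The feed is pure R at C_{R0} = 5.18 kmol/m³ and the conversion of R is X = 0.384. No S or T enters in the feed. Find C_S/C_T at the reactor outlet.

Exit C_R = C_{R0}(1−X) = 5.18×0.616 = 3.191 kmol/m³.
In a CSTR the entire volume is at exit conditions, so r_S = 0.125×3.191^0.5 = 0.2233 and r_T = 0.521×3.191 = 1.662.
Overall selectivity = C_S/C_T = r_Sτ/(r_Tτ) = r_S/r_T = 0.134.

0.134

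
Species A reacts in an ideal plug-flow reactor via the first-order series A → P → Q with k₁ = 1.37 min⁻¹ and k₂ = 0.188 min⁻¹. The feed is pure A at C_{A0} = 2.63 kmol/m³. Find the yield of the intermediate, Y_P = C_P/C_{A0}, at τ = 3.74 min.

0.567

The intermediate concentration in a first-order A→B→C sequence is C_P = k₁C_{A0}(e^(−k₁τ) − e^(−k₂τ))/(k₂−k₁).
e^(−k₁τ) = e^(−1.37×3.74) = e^(−5.124) = 0.005953; e^(−k₂τ) = e^(−0.7031) = 0.4950.
C_P = 1.37×2.63/(0.188−1.37) × (0.005953−0.4950) = (-3.048)×(-0.4891) = 1.491 kmol/m³.
Y_P = C_P/C_{A0} = 1.491/2.63 = 0.567.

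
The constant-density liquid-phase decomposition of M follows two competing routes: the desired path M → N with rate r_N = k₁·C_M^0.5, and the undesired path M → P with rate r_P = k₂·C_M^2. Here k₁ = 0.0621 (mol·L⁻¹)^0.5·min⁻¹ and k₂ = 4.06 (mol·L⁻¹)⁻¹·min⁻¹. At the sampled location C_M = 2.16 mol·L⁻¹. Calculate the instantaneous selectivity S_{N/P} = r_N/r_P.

S_{N/P} = r_N/r_P = (k₁·C_M^0.5)/(k₂·C_M^2) = (k₁/k₂)·C_M^-1.5.
= (0.0621×2.160^0.5) / (4.06×2.160^2) = 0.09127/18.94 = 0.00482.
The undesired path is higher order in M, so low C_M (CSTR or dilute feed) favours N.

0.00482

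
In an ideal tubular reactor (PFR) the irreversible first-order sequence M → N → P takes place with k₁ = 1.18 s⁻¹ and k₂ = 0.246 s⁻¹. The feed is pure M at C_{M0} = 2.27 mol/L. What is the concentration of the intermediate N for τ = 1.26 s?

Solving the coupled first-order balances gives C_N(τ) = [k₁/(k₂−k₁)]·C_{M0}·(e^(−k₁τ) − e^(−k₂τ)).
e^(−k₁τ) = e^(−1.18×1.26) = e^(−1.487) = 0.2261; e^(−k₂τ) = e^(−0.3100) = 0.7335.
C_N = 1.18×2.27/(0.246−1.18) × (0.2261−0.7335) = (-2.868)×(-0.5074) = 1.455 mol/L.

1.46 mol/L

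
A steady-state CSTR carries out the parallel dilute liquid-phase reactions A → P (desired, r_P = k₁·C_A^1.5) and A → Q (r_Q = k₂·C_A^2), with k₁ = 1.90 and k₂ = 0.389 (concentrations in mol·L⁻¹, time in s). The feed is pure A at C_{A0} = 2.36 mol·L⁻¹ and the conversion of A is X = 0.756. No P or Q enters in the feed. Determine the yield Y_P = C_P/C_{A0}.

0.654

Exit C_A = C_{A0}(1−X) = 2.36×0.244 = 0.5758 mol·L⁻¹.
In a CSTR the entire volume is at exit conditions, so r_P = 1.90×0.5758^1.5 = 0.8302 and r_Q = 0.389×0.5758^2 = 0.1290.
Fraction of consumed A going to P: r_P/(r_P+r_Q) = 0.8655.
C_P = 0.8655·C_{A0}·X = 0.8655×2.36×0.756 = 1.54 mol·L⁻¹; Y_P = C_P/C_{A0} = 0.654.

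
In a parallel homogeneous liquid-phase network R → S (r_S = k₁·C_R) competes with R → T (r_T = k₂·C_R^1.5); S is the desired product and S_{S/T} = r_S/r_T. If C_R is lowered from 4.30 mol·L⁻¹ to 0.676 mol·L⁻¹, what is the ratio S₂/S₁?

S_{S/T} = (k₁/k₂)·C_R^-0.5, so S₂/S₁ = (C_{R,2}/C_{R,1})^-0.5.
= (0.676/4.30)^(-0.5) = (0.1572)^(-0.5) = 2.52.
Selectivity toward S rises as C_R falls — low-concentration operation is favoured.

2.52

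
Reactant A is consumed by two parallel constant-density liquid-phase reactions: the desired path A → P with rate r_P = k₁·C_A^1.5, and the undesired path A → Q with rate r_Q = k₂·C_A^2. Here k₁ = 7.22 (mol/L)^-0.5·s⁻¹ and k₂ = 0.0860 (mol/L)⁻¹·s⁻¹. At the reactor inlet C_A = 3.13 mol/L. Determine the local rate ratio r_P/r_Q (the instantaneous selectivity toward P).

S_{P/Q} = r_P/r_Q = (k₁·C_A^1.5)/(k₂·C_A^2) = (k₁/k₂)·C_A^-0.5.
= (7.22×3.130^1.5) / (0.0860×3.130^2) = 39.98/0.8425 = 47.5.
The undesired path is higher order in A, so low C_A (CSTR or dilute feed) favours P.

47.5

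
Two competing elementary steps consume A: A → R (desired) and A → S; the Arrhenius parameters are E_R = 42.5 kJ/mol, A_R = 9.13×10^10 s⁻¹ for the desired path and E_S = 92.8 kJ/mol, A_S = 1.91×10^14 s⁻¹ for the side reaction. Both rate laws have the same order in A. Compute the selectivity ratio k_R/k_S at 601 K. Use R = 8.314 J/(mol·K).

11.3

Since both paths have the same order in A, the concentration cancels and S_{R/S} = k_R/k_S = (A_R/A_S)·exp[(E_S−E_R)/(RT)].
(E_S−E_R)/(RT) = (92.8−42.5)×10³/(8.314×601) = 50300/4997 = 10.07.
k_R/k_S = (9.13×10^10/1.91×10^14)·exp(10.07) = 4.780×10^-4 × 23544 = 11.3.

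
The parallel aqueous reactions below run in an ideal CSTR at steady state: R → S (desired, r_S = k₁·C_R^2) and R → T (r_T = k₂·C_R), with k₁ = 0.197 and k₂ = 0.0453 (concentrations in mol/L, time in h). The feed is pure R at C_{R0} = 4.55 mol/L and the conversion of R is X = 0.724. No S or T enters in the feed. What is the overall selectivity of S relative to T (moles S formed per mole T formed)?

5.46

Exit C_R = C_{R0}(1−X) = 4.55×0.276 = 1.256 mol/L.
A CSTR operates uniformly at the exit composition, giving r_S = 0.3107 and r_T = 0.05689 (each k·C_R^n at C_R = 1.256).
Overall selectivity = C_S/C_T = r_Sτ/(r_Tτ) = r_S/r_T = 5.46.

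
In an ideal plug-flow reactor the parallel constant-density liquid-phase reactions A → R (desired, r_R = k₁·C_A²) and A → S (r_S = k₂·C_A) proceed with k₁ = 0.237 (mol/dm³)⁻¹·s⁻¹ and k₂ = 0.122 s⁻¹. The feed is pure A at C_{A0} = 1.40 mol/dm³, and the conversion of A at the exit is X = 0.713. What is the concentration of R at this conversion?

0.619 mol/dm³

C_A = C_{A0}(1−X) = 0.4018 mol/dm³.
Along a PFR/batch, dC_S/dC_A = −r_S/(r_R+r_S) = −k₂/(k₂+k₁·C_A).
Integrating from C_{A0} to C_A: C_S = (0.122/0.237)·ln[(0.122+0.237·1.40)/(0.122+0.237·0.402)] = 0.5148·ln(0.4538/0.2172) = 0.3792 mol/dm³.
Then C_R = (C_{A0}−C_A) − C_S = 0.9982 − 0.3792 = 0.6190 mol/dm³.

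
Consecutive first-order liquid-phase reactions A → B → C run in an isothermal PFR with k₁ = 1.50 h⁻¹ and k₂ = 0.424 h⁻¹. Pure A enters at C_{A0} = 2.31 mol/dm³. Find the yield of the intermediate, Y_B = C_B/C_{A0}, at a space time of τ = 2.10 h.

0.513

Solving the coupled first-order balances gives C_B(τ) = [k₁/(k₂−k₁)]·C_{A0}·(e^(−k₁τ) − e^(−k₂τ)).
e^(−k₁τ) = e^(−1.50×2.10) = e^(−3.150) = 0.04285; e^(−k₂τ) = e^(−0.8904) = 0.4105.
C_B = 1.50×2.31/(0.424−1.50) × (0.04285−0.4105) = (-3.220)×(-0.3676) = 1.184 mol/dm³.
Y_B = C_B/C_{A0} = 1.184/2.31 = 0.513.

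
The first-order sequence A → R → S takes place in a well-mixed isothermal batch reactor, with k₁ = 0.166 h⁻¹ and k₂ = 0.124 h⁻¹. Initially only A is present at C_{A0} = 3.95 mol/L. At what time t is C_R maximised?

Setting dC_R/dt = 0 gives t_opt = ln(k₂/k₁)/(k₂−k₁).
= ln(0.124/0.166)/(0.124−0.166) = ln(0.7470)/-0.04200 = -0.2917/-0.04200 = 6.95 h.

6.95 h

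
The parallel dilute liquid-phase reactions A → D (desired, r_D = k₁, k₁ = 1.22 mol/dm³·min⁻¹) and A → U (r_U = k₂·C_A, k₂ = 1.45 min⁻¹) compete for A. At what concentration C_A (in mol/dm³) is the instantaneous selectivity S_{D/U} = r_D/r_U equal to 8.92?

0.0943 mol/dm³

S_{D/U} = (k₁/k₂)·C_A⁻¹ ⇒ C_A = (S·k₂/k₁)^(-1).
= (8.92×1.45/1.22)^(-1) = (10.60)^(-1) = 0.0943 mol/dm³.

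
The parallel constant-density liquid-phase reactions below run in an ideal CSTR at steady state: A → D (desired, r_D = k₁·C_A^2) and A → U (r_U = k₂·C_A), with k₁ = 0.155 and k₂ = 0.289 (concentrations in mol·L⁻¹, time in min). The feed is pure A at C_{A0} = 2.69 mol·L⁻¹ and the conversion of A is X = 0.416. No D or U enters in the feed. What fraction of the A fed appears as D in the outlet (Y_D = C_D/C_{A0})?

0.190

Exit C_A = C_{A0}(1−X) = 2.69×0.584 = 1.571 mol·L⁻¹.
Rates in a CSTR are evaluated at the outlet concentration: r_D = 0.155×1.571^2 = 0.3825, r_U = 0.289×1.571 = 0.4540.
Fraction of consumed A going to D: r_D/(r_D+r_U) = 0.4573.
C_D = 0.4573·C_{A0}·X = 0.4573×2.69×0.416 = 0.512 mol·L⁻¹; Y_D = C_D/C_{A0} = 0.190.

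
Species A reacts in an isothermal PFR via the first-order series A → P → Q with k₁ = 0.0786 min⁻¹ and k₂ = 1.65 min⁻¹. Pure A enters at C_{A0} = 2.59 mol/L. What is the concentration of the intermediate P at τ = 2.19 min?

The intermediate concentration in a first-order A→B→C sequence is C_P = k₁C_{A0}(e^(−k₁τ) − e^(−k₂τ))/(k₂−k₁).
e^(−k₁τ) = e^(−0.0786×2.19) = e^(−0.1721) = 0.8419; e^(−k₂τ) = e^(−3.613) = 0.02696.
C_P = 0.0786×2.59/(1.65−0.0786) × (0.8419−0.02696) = 0.1295×0.8149 = 0.1056 mol/L.

0.106 mol/L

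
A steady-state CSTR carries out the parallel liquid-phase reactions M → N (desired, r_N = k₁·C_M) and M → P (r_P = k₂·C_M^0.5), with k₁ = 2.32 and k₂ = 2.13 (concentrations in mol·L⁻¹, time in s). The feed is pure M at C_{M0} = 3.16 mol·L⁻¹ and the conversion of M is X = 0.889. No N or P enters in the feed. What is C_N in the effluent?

1.10 mol·L⁻¹

Exit C_M = C_{M0}(1−X) = 3.16×0.111 = 0.3508 mol·L⁻¹.
A CSTR operates uniformly at the exit composition, giving r_N = 0.8138 and r_P = 1.261 (each k·C_M^n at C_M = 0.3508).
Fraction of consumed M going to N: r_N/(r_N+r_P) = 0.3921.
C_N = 0.3921·C_{M0}·X = 0.3921×3.16×0.889 = 1.10 mol·L⁻¹.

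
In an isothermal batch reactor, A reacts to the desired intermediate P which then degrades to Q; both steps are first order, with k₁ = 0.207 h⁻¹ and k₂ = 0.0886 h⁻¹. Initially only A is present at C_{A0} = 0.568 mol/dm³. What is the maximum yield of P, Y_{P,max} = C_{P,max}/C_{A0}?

0.530

For a first-order series the maximum intermediate yield is C_{P,max}/C_{A0} = (k₁/k₂)^[k₂/(k₂−k₁)].
= (0.207/0.0886)^(0.0886/(0.0886−0.207)) = (2.336)^(-0.7483) = 0.5299.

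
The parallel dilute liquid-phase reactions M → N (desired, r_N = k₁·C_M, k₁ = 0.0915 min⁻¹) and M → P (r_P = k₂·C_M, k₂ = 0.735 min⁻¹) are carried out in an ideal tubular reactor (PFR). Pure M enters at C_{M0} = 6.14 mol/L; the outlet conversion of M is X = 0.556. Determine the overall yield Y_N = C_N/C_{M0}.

0.0616

C_M = C_{M0}(1−X) = 2.726 mol/L.
Both paths are first order in M, so the instantaneous fraction to N is constant: dC_N/d(−C_M) = k₁/(k₁+k₂) = 0.1107.
C_N = 0.1107·(C_{M0}−C_M) = 0.1107×3.414 = 0.378 mol/L.
Y_N = C_N/C_{M0} = 0.3779/6.14 = 0.0616.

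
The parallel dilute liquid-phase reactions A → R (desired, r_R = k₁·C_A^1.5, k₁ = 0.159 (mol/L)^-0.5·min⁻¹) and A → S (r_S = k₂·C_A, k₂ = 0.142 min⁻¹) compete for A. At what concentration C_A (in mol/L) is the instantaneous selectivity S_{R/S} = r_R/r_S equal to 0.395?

0.124 mol/L

S_{R/S} = (k₁/k₂)·C_A^0.5 ⇒ C_A = (S·k₂/k₁)^(2).
= (0.395×0.142/0.159)^(2) = (0.3528)^(2) = 0.124 mol/L.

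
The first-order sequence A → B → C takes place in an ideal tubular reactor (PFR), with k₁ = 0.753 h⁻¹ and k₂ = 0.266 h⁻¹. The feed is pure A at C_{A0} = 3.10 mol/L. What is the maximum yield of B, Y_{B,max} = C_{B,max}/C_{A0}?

For a first-order series the maximum intermediate yield is C_{B,max}/C_{A0} = (k₁/k₂)^[k₂/(k₂−k₁)].
= (0.753/0.266)^(0.266/(0.266−0.753)) = (2.831)^(-0.5462) = 0.5665.

0.566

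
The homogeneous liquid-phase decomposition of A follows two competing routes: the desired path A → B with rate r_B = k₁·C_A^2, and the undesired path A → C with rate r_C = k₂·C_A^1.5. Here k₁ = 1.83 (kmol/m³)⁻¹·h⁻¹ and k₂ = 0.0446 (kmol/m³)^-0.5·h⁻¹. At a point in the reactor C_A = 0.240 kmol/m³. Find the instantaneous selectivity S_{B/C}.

S_{B/C} = r_B/r_C = (k₁·C_A^2)/(k₂·C_A^1.5) = (k₁/k₂)·C_A^0.5.
= (1.83×0.2400^2) / (0.0446×0.2400^1.5) = 0.1054/0.005244 = 20.1.

20.1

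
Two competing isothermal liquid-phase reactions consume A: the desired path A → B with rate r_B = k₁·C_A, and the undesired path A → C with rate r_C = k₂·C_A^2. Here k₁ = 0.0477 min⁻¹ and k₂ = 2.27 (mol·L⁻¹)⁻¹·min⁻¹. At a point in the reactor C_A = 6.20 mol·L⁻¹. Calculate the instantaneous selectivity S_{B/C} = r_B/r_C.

0.00339

S_{B/C} = r_B/r_C = (k₁·C_A)/(k₂·C_A^2) = (k₁/k₂)·C_A⁻¹.
= (0.0477×6.200) / (2.27×6.200^2) = 0.2957/87.26 = 0.00339.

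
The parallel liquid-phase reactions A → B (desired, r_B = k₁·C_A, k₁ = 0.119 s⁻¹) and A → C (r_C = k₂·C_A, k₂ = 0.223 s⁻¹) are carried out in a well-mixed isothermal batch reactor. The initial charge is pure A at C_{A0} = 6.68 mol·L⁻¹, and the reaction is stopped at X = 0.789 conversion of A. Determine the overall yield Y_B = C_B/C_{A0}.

C_A = C_{A0}(1−X) = 1.409 mol·L⁻¹.
Both paths are first order in A, so the instantaneous fraction to B is constant: dC_B/d(−C_A) = k₁/(k₁+k₂) = 0.3480.
C_B = 0.3480·(C_{A0}−C_A) = 0.3480×5.271 = 1.83 mol·L⁻¹.
Y_B = C_B/C_{A0} = 1.834/6.68 = 0.275.

0.275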